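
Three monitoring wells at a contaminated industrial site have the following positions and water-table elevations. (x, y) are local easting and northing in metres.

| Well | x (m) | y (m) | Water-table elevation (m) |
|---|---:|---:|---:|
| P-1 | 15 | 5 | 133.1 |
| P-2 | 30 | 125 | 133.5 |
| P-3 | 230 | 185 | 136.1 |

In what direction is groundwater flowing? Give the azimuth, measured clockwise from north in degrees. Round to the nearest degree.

262°

Taking P-1 as reference: P-2−P-1 = (15, 120, +0.4); P-3−P-1 = (215, 180, +3.0).
Solve a·Δx + b·Δy = Δh: det = 15·180 − 215·120 = -23100.
∂h/∂x = [(+0.4)·180 − (+3.0)·120] / -23100 = +0.01247
∂h/∂y = [15·(+3.0) − 215·(+0.4)] / -23100 = +0.001775
Flow direction (−∇h) has components (-0.01247 E, -0.001775 N).
Azimuth = atan2(E, N) = atan2(-0.01247, -0.001775) = 261.9° ≈ 262°.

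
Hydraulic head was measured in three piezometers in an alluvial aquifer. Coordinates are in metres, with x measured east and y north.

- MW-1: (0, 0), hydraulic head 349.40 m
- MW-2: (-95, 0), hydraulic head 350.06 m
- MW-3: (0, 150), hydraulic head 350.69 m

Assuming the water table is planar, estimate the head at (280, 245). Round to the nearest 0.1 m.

349.6 m

∂h/∂x = (350.06 − 349.40) / (-95 − 0) = -0.006947
∂h/∂y = (350.69 − 349.40) / (150 − 0) = +0.008600
h(280, 245) = 349.40 + (-0.006947)·(280) + (+0.008600)·(245) = 349.40 -1.945 +2.107 = 349.562 m.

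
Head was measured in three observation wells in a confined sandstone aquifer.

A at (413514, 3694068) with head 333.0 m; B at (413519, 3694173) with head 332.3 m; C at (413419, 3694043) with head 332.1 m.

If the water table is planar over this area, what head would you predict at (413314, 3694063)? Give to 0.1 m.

Differences from A: to B (Δx, Δy, Δh) = (5, 105, -0.7); to C = (-95, -25, -0.9).
Solve a·Δx + b·Δy = Δh: det = 5·(-25) − (-95)·105 = 9850.
∂h/∂x = [(-0.7)·(-25) − (-0.9)·105] / 9850 = +0.01137
∂h/∂y = [5·(-0.9) − (-95)·(-0.7)] / 9850 = -0.007208
h(413314, 3694063) = 333.0 + (+0.01137)·(-200) + (-0.007208)·(-5) = 333.0 -2.274 +0.036 = 330.762 m.

330.8 m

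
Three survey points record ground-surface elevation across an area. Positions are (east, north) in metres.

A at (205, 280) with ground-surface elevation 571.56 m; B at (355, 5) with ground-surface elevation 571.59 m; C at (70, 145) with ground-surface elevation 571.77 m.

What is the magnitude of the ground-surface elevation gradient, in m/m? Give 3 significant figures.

Differences from A: to B (Δx, Δy, Δh) = (150, -275, +0.03); to C = (-135, -135, +0.21).
Solve a·Δx + b·Δy = Δz: det = 150·(-135) − (-135)·(-275) = -57375.
∂z/∂x = [(+0.03)·(-135) − (+0.21)·(-275)] / -57375 = -0.0009359
∂z/∂y = [150·(+0.21) − (-135)·(+0.03)] / -57375 = -0.0006196
|∇f| = √(-0.0009359² + -0.0006196²) = 0.001122 m/m

0.00112 m/m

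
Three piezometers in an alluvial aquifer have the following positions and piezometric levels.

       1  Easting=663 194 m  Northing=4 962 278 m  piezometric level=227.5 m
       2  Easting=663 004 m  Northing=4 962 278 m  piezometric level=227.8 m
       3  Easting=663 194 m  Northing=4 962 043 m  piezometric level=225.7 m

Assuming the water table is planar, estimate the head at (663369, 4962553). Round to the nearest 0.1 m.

229.3 m

∂h/∂x = (227.8 − 227.5) / (663004 − 663194) = -0.001579
∂h/∂y = (225.7 − 227.5) / (4962043 − 4962278) = +0.007660
h(663369, 4962553) = 227.5 + (-0.001579)·(175) + (+0.007660)·(275) = 227.5 -0.276 +2.106 = 229.330 m.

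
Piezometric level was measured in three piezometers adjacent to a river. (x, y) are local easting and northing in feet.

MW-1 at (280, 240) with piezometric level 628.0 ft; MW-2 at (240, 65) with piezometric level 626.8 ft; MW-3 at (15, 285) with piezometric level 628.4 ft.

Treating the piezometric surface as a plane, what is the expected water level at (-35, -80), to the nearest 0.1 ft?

Taking MW-1 as reference: MW-2−MW-1 = (-40, -175, -1.2); MW-3−MW-1 = (-265, 45, +0.4).
Solve a·Δx + b·Δy = Δh: det = (-40)·45 − (-265)·(-175) = -48175.
∂h/∂x = [(-1.2)·45 − (+0.4)·(-175)] / -48175 = -0.0003321
∂h/∂y = [(-40)·(+0.4) − (-265)·(-1.2)] / -48175 = +0.006933
h(-35, -80) = 628.0 + (-0.0003321)·(-315) + (+0.006933)·(-320) = 628.0 +0.105 -2.219 = 625.886 ft.

625.9 ft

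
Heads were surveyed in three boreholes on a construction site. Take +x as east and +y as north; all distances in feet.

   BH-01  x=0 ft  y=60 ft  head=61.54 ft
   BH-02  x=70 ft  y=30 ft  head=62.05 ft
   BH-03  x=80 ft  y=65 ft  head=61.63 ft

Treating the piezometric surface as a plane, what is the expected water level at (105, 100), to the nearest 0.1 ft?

61.2 ft

With h = a·x + b·y + c and BH-01 as origin, the differences give:
  70·a + (-30)·b = +0.51
  80·a + 5·b = +0.09
Eliminate b (×5 and ×(-30), subtract): 2750·a = 5.250 → a = ∂h/∂x = +0.001909
Back-substitute: b = ∂h/∂y = -0.01255.
h(105, 100) = 61.54 + (+0.001909)·(105) + (-0.01255)·(40) = 61.54 +0.200 -0.502 = 61.239 ft.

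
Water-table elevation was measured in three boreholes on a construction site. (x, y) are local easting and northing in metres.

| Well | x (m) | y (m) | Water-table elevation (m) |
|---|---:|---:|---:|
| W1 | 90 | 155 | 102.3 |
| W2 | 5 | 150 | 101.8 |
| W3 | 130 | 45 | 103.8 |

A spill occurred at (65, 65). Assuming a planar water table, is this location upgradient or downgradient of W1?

Differences from W1: to W2 (Δx, Δy, Δh) = (-85, -5, -0.5); to W3 = (40, -110, +1.5).
Determinant of the coordinate differences = (-85)·(-110) − 40·(-5) = 9550.
∂h/∂x = [(-0.5)·(-110) − (+1.5)·(-5)] / 9550 = +0.006545
∂h/∂y = [(-85)·(+1.5) − 40·(-0.5)] / 9550 = -0.01126
Head at (65, 65) = 102.3 + (+0.006545)·(-25) + (-0.01126)·(-90) = 103.15 m.
That is higher than the 102.3 m at W1, so the point is upgradient.

upgradient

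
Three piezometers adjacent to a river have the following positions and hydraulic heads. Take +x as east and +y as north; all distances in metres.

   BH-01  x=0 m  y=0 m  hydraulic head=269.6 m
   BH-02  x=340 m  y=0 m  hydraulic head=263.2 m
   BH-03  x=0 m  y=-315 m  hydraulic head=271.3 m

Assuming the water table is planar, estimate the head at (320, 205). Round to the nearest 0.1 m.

∂h/∂x = (263.2 − 269.6) / (340 − 0) = -0.01882
∂h/∂y = (271.3 − 269.6) / (-315 − 0) = -0.005397
h(320, 205) = 269.6 + (-0.01882)·(320) + (-0.005397)·(205) = 269.6 -6.024 -1.106 = 262.470 m.

262.5 m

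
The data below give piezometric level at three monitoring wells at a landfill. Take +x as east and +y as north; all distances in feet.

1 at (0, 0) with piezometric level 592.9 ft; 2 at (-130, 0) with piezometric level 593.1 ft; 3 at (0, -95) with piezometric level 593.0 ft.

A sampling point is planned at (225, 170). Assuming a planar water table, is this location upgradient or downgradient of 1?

∂h/∂x = (593.1 − 592.9) / (-130 − 0) = -0.001538
∂h/∂y = (593.0 − 592.9) / (-95 − 0) = -0.001053
Head at (225, 170) = 592.9 + (-0.001538)·(225) + (-0.001053)·(170) = 592.37 ft.
That is lower than the 592.9 ft at 1, so the point is downgradient.

downgradient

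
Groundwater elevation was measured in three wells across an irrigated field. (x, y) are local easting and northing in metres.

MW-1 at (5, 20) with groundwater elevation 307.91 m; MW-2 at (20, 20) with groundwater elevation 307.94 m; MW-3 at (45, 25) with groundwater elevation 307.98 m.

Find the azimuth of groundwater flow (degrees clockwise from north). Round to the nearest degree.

315°

Differences from MW-1: to MW-2 (Δx, Δy, Δh) = (15, 0, +0.03); to MW-3 = (40, 5, +0.07).
Solve a·Δx + b·Δy = Δh: det = 15·5 − 40·0 = 75.
∂h/∂x = [(+0.03)·5 − (+0.07)·0] / 75 = +0.002000
∂h/∂y = [15·(+0.07) − 40·(+0.03)] / 75 = -0.002000
Flow direction (−∇h) has components (-0.002000 E, +0.002000 N).
Azimuth = atan2(E, N) = atan2(-0.002000, +0.002000) = 315.0° ≈ 315°.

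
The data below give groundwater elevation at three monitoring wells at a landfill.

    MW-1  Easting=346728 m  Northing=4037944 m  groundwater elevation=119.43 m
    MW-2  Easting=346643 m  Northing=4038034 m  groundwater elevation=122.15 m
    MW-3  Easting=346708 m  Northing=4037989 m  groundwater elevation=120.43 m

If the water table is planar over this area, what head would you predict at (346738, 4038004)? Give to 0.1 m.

With h = a·x + b·y + c and MW-1 as origin, the differences give:
  (-85)·a + 90·b = +2.72
  (-20)·a + 45·b = +1.00
Eliminate b (×45 and ×90, subtract): -2025·a = 32.400 → a = ∂h/∂x = -0.01600
Back-substitute: b = ∂h/∂y = +0.01511.
h(346738, 4038004) = 119.43 + (-0.01600)·(10) + (+0.01511)·(60) = 119.43 -0.160 +0.907 = 120.177 m.

120.2 m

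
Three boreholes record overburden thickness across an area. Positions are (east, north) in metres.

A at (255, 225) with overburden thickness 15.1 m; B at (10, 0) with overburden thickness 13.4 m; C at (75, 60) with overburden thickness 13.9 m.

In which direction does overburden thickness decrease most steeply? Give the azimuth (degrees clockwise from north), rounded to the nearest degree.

Differences from A: to B (Δx, Δy, Δh) = (-245, -225, -1.7); to C = (-180, -165, -1.2).
Determinant of the coordinate differences = (-245)·(-165) − (-180)·(-225) = -75.
∂d/∂x = [(-1.7)·(-165) − (-1.2)·(-225)] / -75 = -0.1400
∂d/∂y = [(-245)·(-1.2) − (-180)·(-1.7)] / -75 = +0.1600
Steepest decrease is along −∇f: components (+0.1400 E, -0.1600 N).
Azimuth = atan2(+0.1400, -0.1600) = 138.8° ≈ 139°.

139°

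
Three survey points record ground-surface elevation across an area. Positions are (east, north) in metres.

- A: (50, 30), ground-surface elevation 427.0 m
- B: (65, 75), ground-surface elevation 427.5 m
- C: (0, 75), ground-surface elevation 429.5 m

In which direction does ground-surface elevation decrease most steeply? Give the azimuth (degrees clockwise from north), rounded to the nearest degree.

Taking A as reference: B−A = (15, 45, +0.5); C−A = (-50, 45, +2.5).
Determinant of the coordinate differences = 15·45 − (-50)·45 = 2925.
∂z/∂x = [(+0.5)·45 − (+2.5)·45] / 2925 = -0.03077
∂z/∂y = [15·(+2.5) − (-50)·(+0.5)] / 2925 = +0.02137
Steepest decrease is along −∇f: components (+0.03077 E, -0.02137 N).
Azimuth = atan2(+0.03077, -0.02137) = 124.8° ≈ 125°.

125°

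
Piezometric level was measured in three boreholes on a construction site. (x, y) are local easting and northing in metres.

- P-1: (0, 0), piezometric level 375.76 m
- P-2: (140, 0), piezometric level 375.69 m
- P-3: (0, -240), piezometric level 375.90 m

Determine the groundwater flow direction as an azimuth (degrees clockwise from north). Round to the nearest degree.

041°

∂h/∂x = (375.69 − 375.76) / (140 − 0) = -0.0005000
∂h/∂y = (375.90 − 375.76) / (-240 − 0) = -0.0005833
Flow direction (−∇h) has components (+0.0005000 E, +0.0005833 N).
Azimuth = atan2(E, N) = atan2(+0.0005000, +0.0005833) = 40.6° ≈ 041°.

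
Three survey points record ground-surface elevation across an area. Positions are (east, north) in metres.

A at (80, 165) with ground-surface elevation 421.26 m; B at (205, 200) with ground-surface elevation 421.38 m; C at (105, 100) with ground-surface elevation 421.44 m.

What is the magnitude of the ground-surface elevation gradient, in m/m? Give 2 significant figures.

With z = a·x + b·y + c and A as origin, the differences give:
  125·a + 35·b = +0.12
  25·a + (-65)·b = +0.18
Eliminate b (×(-65) and ×35, subtract): -9000·a = -14.100 → a = ∂z/∂x = +0.001567
Back-substitute: b = ∂z/∂y = -0.002167.
|∇f| = √(0.001567² + -0.002167²) = 0.002674 m/m

0.0027 m/m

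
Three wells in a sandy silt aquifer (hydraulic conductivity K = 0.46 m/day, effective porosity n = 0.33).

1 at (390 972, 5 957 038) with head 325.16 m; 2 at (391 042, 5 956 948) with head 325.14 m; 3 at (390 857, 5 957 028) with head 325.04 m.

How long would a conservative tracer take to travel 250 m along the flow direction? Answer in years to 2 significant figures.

360 years

Three-point gradient (reference 1): Δ to 2 = (70, -90, -0.02), Δ to 3 = (-115, -10, -0.12).
∂h/∂x = +0.0009593, ∂h/∂y = +0.0009683 (det = -11050).
|∇h| = √(0.0009593² + 0.0009683²) = 0.001363
Seepage velocity v = K·i/n = 0.46 × 0.001363 / 0.33 = 0.0019 m/day.
t = 250 / 0.0019 = 1.316e+05 days = 360 years.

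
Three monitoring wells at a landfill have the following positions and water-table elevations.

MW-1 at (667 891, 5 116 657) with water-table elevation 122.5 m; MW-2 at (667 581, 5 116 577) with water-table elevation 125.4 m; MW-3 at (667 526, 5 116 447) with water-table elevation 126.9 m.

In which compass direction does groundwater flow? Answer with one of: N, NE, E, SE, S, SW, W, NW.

Taking MW-1 as reference: MW-2−MW-1 = (-310, -80, +2.9); MW-3−MW-1 = (-365, -210, +4.4).
Determinant of the coordinate differences = (-310)·(-210) − (-365)·(-80) = 35900.
∂h/∂x = [(+2.9)·(-210) − (+4.4)·(-80)] / 35900 = -0.007159
∂h/∂y = [(-310)·(+4.4) − (-365)·(+2.9)] / 35900 = -0.008510
Flow = −∇h = (+0.007159 east, +0.008510 north), which points northeast.

NE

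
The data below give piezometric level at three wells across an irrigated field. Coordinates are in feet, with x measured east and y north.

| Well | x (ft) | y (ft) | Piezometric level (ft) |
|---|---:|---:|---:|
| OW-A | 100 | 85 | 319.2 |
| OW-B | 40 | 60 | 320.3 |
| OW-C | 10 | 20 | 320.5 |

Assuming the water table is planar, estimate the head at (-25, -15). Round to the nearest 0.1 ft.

Differences from OW-A: to OW-B (Δx, Δy, Δh) = (-60, -25, +1.1); to OW-C = (-90, -65, +1.3).
Solve a·Δx + b·Δy = Δh: det = (-60)·(-65) − (-90)·(-25) = 1650.
∂h/∂x = [(+1.1)·(-65) − (+1.3)·(-25)] / 1650 = -0.02364
∂h/∂y = [(-60)·(+1.3) − (-90)·(+1.1)] / 1650 = +0.01273
h(-25, -15) = 319.2 + (-0.02364)·(-125) + (+0.01273)·(-100) = 319.2 +2.955 -1.273 = 320.882 ft.

320.9 ft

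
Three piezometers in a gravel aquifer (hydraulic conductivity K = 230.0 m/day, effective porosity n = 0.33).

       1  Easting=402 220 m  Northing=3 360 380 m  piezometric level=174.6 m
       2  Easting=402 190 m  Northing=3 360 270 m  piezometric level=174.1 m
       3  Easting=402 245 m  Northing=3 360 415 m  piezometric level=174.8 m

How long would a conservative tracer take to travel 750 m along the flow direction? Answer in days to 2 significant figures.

Three-point gradient (reference 1): Δ to 2 = (-30, -110, -0.5), Δ to 3 = (25, 35, +0.2).
∂h/∂x = +0.002647, ∂h/∂y = +0.003824 (det = 1700).
|∇h| = √(0.002647² + 0.003824²) = 0.004651
Seepage velocity v = K·i/n = 230.0 × 0.004651 / 0.33 = 3.242 m/day.
t = 750 / 3.242 = 231.3 days.

230 days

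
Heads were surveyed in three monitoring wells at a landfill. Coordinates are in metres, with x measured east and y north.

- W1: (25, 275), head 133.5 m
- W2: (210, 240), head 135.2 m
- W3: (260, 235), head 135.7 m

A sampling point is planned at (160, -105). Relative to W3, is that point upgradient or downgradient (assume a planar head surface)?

With h = a·x + b·y + c and W1 as origin, the differences give:
  185·a + (-35)·b = +1.7
  235·a + (-40)·b = +2.2
Eliminate b (×(-40) and ×(-35), subtract): 825·a = 9.00 → a = ∂h/∂x = +0.01091
Back-substitute: b = ∂h/∂y = +0.009091.
Head at (160, -105) = 133.5 + (+0.01091)·(135) + (+0.009091)·(-380) = 131.52 m.
That is lower than the 135.7 m at W3, so the point is downgradient.

downgradient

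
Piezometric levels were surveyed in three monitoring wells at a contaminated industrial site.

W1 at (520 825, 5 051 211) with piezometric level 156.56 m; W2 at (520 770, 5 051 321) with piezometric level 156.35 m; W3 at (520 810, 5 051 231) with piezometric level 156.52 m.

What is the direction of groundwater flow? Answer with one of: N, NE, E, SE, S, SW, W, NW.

N

Taking W1 as reference: W2−W1 = (-55, 110, -0.21); W3−W1 = (-15, 20, -0.04).
Determinant of the coordinate differences = (-55)·20 − (-15)·110 = 550.
∂h/∂x = [(-0.21)·20 − (-0.04)·110] / 550 = +0.0003636
∂h/∂y = [(-55)·(-0.04) − (-15)·(-0.21)] / 550 = -0.001727
Flow = −∇h = (-0.0003636 east, +0.001727 north), which points north.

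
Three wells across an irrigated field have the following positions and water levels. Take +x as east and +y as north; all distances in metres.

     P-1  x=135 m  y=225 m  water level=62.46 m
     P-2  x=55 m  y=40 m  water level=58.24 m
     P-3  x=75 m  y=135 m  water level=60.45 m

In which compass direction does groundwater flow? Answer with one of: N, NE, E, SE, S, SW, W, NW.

Taking P-1 as reference: P-2−P-1 = (-80, -185, -4.22); P-3−P-1 = (-60, -90, -2.01).
Determinant of the coordinate differences = (-80)·(-90) − (-60)·(-185) = -3900.
∂h/∂x = [(-4.22)·(-90) − (-2.01)·(-185)] / -3900 = -0.002038
∂h/∂y = [(-80)·(-2.01) − (-60)·(-4.22)] / -3900 = +0.02369
Flow = −∇h = (+0.002038 east, -0.02369 north), which points south.

S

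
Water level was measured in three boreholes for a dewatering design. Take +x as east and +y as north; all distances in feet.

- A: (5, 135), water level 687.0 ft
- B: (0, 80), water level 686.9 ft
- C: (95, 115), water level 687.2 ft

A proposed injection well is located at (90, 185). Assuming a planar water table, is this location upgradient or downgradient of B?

upgradient

Differences from A: to B (Δx, Δy, Δh) = (-5, -55, -0.1); to C = (90, -20, +0.2).
Determinant of the coordinate differences = (-5)·(-20) − 90·(-55) = 5050.
∂h/∂x = [(-0.1)·(-20) − (+0.2)·(-55)] / 5050 = +0.002574
∂h/∂y = [(-5)·(+0.2) − 90·(-0.1)] / 5050 = +0.001584
Head at (90, 185) = 687.0 + (+0.002574)·(85) + (+0.001584)·(50) = 687.30 ft.
That is higher than the 686.9 ft at B, so the point is upgradient.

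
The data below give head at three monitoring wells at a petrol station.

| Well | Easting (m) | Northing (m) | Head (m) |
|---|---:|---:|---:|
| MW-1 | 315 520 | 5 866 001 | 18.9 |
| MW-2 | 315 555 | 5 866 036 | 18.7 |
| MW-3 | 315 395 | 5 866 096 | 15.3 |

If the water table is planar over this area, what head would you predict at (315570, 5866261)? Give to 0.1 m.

14.5 m

Differences from MW-1: to MW-2 (Δx, Δy, Δh) = (35, 35, -0.2); to MW-3 = (-125, 95, -3.6).
Determinant of the coordinate differences = 35·95 − (-125)·35 = 7700.
∂h/∂x = [(-0.2)·95 − (-3.6)·35] / 7700 = +0.01390
∂h/∂y = [35·(-3.6) − (-125)·(-0.2)] / 7700 = -0.01961
h(315570, 5866261) = 18.9 + (+0.01390)·(50) + (-0.01961)·(260) = 18.9 +0.695 -5.099 = 14.496 m.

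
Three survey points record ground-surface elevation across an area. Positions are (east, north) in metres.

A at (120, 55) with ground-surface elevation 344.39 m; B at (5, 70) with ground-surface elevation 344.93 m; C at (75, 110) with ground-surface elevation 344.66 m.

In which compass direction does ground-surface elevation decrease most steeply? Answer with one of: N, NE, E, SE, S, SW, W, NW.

Three-point gradient (reference A): Δ to B = (-115, 15, +0.54), Δ to C = (-45, 55, +0.27).
∂z/∂x = -0.004540, ∂z/∂y = +0.001195 (det = -5650).
Steepest decrease is along −∇f = (+0.004540 E, -0.001195 N) → east.

E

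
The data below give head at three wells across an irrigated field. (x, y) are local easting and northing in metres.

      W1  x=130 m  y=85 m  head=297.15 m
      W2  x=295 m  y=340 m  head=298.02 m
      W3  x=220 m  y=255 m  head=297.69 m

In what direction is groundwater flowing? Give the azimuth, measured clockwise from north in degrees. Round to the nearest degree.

Taking W1 as reference: W2−W1 = (165, 255, +0.87); W3−W1 = (90, 170, +0.54).
Solve a·Δx + b·Δy = Δh: det = 165·170 − 90·255 = 5100.
∂h/∂x = [(+0.87)·170 − (+0.54)·255] / 5100 = +0.002000
∂h/∂y = [165·(+0.54) − 90·(+0.87)] / 5100 = +0.002118
Flow direction (−∇h) has components (-0.002000 E, -0.002118 N).
Azimuth = atan2(E, N) = atan2(-0.002000, -0.002118) = 223.4° ≈ 223°.

223°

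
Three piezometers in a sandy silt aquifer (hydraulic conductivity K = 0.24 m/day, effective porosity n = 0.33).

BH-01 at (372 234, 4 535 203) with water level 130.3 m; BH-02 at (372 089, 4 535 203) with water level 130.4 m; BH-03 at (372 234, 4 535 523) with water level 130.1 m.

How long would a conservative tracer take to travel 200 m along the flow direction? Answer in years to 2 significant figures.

∂h/∂x = (130.4 − 130.3) / (372089 − 372234) = -0.0006897
∂h/∂y = (130.1 − 130.3) / (4535523 − 4535203) = -0.0006250
|∇h| = √(-0.0006897² + -0.0006250²) = 0.0009308
Seepage velocity v = K·i/n = 0.24 × 0.0009308 / 0.33 = 0.0006769 m/day.
t = 200 / 0.0006769 = 2.955e+05 days = 809 years.

810 years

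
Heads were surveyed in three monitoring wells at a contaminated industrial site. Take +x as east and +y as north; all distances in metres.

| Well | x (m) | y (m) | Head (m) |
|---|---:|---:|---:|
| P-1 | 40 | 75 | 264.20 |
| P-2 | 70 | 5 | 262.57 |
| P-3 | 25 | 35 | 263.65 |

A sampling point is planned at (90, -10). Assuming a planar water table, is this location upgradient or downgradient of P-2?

Taking P-1 as reference: P-2−P-1 = (30, -70, -1.63); P-3−P-1 = (-15, -40, -0.55).
Solve a·Δx + b·Δy = Δh: det = 30·(-40) − (-15)·(-70) = -2250.
∂h/∂x = [(-1.63)·(-40) − (-0.55)·(-70)] / -2250 = -0.01187
∂h/∂y = [30·(-0.55) − (-15)·(-1.63)] / -2250 = +0.01820
Head at (90, -10) = 264.20 + (-0.01187)·(50) + (+0.01820)·(-85) = 262.06 m.
That is lower than the 262.57 m at P-2, so the point is downgradient.

downgradient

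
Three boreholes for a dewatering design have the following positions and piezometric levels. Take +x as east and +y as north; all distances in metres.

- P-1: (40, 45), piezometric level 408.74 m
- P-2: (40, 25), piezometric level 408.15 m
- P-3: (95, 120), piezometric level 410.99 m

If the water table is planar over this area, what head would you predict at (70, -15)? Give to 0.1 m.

Taking P-1 as reference: P-2−P-1 = (0, -20, -0.59); P-3−P-1 = (55, 75, +2.25).
Solve a·Δx + b·Δy = Δh: det = 0·75 − 55·(-20) = 1100.
∂h/∂x = [(-0.59)·75 − (+2.25)·(-20)] / 1100 = +0.0006818
∂h/∂y = [0·(+2.25) − 55·(-0.59)] / 1100 = +0.02950
h(70, -15) = 408.74 + (+0.0006818)·(30) + (+0.02950)·(-60) = 408.74 +0.020 -1.770 = 406.990 m.

407.0 m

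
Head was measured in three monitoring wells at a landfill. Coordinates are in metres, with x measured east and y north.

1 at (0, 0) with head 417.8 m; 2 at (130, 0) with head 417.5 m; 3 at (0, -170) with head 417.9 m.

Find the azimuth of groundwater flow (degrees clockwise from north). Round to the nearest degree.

076°

∂h/∂x = (417.5 − 417.8) / (130 − 0) = -0.002308
∂h/∂y = (417.9 − 417.8) / (-170 − 0) = -0.0005882
Flow direction (−∇h) has components (+0.002308 E, +0.0005882 N).
Azimuth = atan2(E, N) = atan2(+0.002308, +0.0005882) = 75.7° ≈ 076°.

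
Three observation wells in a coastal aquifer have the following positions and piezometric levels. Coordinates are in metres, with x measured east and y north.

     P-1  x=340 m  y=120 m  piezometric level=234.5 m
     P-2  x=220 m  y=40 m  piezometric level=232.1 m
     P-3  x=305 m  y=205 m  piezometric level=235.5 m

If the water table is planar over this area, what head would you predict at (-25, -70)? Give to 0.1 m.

228.0 m

Taking P-1 as reference: P-2−P-1 = (-120, -80, -2.4); P-3−P-1 = (-35, 85, +1.0).
Solve a·Δx + b·Δy = Δh: det = (-120)·85 − (-35)·(-80) = -13000.
∂h/∂x = [(-2.4)·85 − (+1.0)·(-80)] / -13000 = +0.009538
∂h/∂y = [(-120)·(+1.0) − (-35)·(-2.4)] / -13000 = +0.01569
h(-25, -70) = 234.5 + (+0.009538)·(-365) + (+0.01569)·(-190) = 234.5 -3.482 -2.982 = 228.037 m.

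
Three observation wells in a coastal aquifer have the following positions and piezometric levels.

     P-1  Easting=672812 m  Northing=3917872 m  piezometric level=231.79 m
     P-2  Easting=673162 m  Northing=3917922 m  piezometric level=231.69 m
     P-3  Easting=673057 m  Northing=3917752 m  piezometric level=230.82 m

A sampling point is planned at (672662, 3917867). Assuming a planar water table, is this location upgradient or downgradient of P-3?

upgradient

Taking P-1 as reference: P-2−P-1 = (350, 50, -0.10); P-3−P-1 = (245, -120, -0.97).
Solve a·Δx + b·Δy = Δh: det = 350·(-120) − 245·50 = -54250.
∂h/∂x = [(-0.10)·(-120) − (-0.97)·50] / -54250 = -0.001115
∂h/∂y = [350·(-0.97) − 245·(-0.10)] / -54250 = +0.005806
Head at (672662, 3917867) = 231.79 + (-0.001115)·(-150) + (+0.005806)·(-5) = 231.93 m.
That is higher than the 230.82 m at P-3, so the point is upgradient.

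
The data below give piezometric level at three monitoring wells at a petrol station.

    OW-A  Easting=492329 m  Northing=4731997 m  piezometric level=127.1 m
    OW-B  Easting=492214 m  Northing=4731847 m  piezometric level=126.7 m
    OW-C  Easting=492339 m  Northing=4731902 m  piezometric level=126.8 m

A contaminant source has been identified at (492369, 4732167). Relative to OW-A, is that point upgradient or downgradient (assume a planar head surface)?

upgradient

Differences from OW-A: to OW-B (Δx, Δy, Δh) = (-115, -150, -0.4); to OW-C = (10, -95, -0.3).
Solve a·Δx + b·Δy = Δh: det = (-115)·(-95) − 10·(-150) = 12425.
∂h/∂x = [(-0.4)·(-95) − (-0.3)·(-150)] / 12425 = -0.0005634
∂h/∂y = [(-115)·(-0.3) − 10·(-0.4)] / 12425 = +0.003099
Head at (492369, 4732167) = 127.1 + (-0.0005634)·(40) + (+0.003099)·(170) = 127.60 m.
That is higher than the 127.1 m at OW-A, so the point is upgradient.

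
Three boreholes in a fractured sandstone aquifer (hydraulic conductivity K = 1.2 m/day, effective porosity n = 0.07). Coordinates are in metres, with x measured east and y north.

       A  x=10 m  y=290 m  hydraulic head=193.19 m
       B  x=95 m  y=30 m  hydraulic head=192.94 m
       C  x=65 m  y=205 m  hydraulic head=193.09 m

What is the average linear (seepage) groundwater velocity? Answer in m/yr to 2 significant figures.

Differences from A: to B (Δx, Δy, Δh) = (85, -260, -0.25); to C = (55, -85, -0.10).
Solve a·Δx + b·Δy = Δh: det = 85·(-85) − 55·(-260) = 7075.
∂h/∂x = [(-0.25)·(-85) − (-0.10)·(-260)] / 7075 = -0.0006714
∂h/∂y = [85·(-0.10) − 55·(-0.25)] / 7075 = +0.0007420
|∇h| = √(-0.0006714² + 0.0007420²) = 0.001001
Seepage velocity v = K·i/n = 1.2 × 0.001001 / 0.07 = 0.01716 m/day = 6.268 m/yr.

6.3 m/yr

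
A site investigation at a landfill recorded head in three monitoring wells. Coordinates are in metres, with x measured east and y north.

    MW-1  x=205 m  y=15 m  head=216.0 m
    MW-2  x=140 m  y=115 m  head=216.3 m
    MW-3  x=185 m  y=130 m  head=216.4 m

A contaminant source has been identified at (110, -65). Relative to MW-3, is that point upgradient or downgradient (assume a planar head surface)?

Three-point gradient (reference MW-1): Δ to MW-2 = (-65, 100, +0.3), Δ to MW-3 = (-20, 115, +0.4).
∂h/∂x = +0.001005, ∂h/∂y = +0.003653 (det = -5475).
Head at (110, -65) = 216.0 + (+0.001005)·(-95) + (+0.003653)·(-80) = 215.61 m.
That is lower than the 216.4 m at MW-3, so the point is downgradient.

downgradient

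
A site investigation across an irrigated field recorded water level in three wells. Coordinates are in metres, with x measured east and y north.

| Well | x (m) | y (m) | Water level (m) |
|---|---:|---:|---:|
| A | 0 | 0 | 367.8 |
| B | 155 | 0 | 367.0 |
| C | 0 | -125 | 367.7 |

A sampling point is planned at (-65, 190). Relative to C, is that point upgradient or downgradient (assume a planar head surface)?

upgradient

∂h/∂x = (367.0 − 367.8) / (155 − 0) = -0.005161
∂h/∂y = (367.7 − 367.8) / (-125 − 0) = +0.0008000
Head at (-65, 190) = 367.8 + (-0.005161)·(-65) + (+0.0008000)·(190) = 368.29 m.
That is higher than the 367.7 m at C, so the point is upgradient.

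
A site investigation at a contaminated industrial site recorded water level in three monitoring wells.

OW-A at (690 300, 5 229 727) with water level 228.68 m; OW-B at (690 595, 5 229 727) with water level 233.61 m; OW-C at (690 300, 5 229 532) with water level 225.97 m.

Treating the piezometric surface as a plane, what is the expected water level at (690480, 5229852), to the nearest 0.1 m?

233.4 m

∂h/∂x = (233.61 − 228.68) / (690595 − 690300) = +0.01671
∂h/∂y = (225.97 − 228.68) / (5229532 − 5229727) = +0.01390
h(690480, 5229852) = 228.68 + (+0.01671)·(180) + (+0.01390)·(125) = 228.68 +3.008 +1.737 = 233.425 m.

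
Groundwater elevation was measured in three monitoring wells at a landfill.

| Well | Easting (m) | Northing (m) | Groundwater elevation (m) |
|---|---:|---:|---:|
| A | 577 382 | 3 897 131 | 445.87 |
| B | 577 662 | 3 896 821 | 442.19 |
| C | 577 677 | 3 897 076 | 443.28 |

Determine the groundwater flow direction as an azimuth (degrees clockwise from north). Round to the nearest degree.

Taking A as reference: B−A = (280, -310, -3.68); C−A = (295, -55, -2.59).
Determinant of the coordinate differences = 280·(-55) − 295·(-310) = 76050.
∂h/∂x = [(-3.68)·(-55) − (-2.59)·(-310)] / 76050 = -0.007896
∂h/∂y = [280·(-2.59) − 295·(-3.68)] / 76050 = +0.004739
Flow direction (−∇h) has components (+0.007896 E, -0.004739 N).
Azimuth = atan2(E, N) = atan2(+0.007896, -0.004739) = 121.0° ≈ 121°.

121°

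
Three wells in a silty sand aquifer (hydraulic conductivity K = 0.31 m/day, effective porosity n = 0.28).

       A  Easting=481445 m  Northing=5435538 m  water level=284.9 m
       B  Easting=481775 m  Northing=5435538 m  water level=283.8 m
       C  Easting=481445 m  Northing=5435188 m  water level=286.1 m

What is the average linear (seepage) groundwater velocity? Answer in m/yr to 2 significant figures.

∂h/∂x = (283.8 − 284.9) / (481775 − 481445) = -0.003333
∂h/∂y = (286.1 − 284.9) / (5435188 − 5435538) = -0.003429
|∇h| = √(-0.003333² + -0.003429²) = 0.004782
Seepage velocity v = K·i/n = 0.31 × 0.004782 / 0.28 = 0.005294 m/day = 1.934 m/yr.

1.9 m/yr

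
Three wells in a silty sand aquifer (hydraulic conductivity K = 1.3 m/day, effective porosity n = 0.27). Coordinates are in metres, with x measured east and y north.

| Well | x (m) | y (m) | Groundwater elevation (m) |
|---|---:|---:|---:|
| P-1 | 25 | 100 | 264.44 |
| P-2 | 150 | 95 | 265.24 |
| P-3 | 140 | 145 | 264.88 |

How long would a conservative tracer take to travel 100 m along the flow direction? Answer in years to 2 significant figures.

Three-point gradient (reference P-1): Δ to P-2 = (125, -5, +0.80), Δ to P-3 = (115, 45, +0.44).
∂h/∂x = +0.006161, ∂h/∂y = -0.005968 (det = 6200).
|∇h| = √(0.006161² + -0.005968²) = 0.008578
Seepage velocity v = K·i/n = 1.3 × 0.008578 / 0.27 = 0.0413 m/day.
t = 100 / 0.0413 = 2421 days = 6.63 years.

6.6 years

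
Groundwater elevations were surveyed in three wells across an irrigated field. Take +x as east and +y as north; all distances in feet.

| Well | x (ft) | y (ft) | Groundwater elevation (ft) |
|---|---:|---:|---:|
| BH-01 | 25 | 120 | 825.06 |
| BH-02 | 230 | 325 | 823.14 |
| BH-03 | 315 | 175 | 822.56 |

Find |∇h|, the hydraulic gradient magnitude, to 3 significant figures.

Taking BH-01 as reference: BH-02−BH-01 = (205, 205, -1.92); BH-03−BH-01 = (290, 55, -2.50).
Solve a·Δx + b·Δy = Δh: det = 205·55 − 290·205 = -48175.
∂h/∂x = [(-1.92)·55 − (-2.50)·205] / -48175 = -0.008446
∂h/∂y = [205·(-2.50) − 290·(-1.92)] / -48175 = -0.0009196
|∇h| = √(-0.008446² + -0.0009196²) = 0.008496

0.00850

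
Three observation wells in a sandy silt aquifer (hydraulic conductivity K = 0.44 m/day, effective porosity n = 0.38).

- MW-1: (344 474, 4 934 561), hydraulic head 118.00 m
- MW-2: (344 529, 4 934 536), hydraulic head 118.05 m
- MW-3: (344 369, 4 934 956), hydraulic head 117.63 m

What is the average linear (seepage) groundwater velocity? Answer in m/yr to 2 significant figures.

0.41 m/yr

Taking MW-1 as reference: MW-2−MW-1 = (55, -25, +0.05); MW-3−MW-1 = (-105, 395, -0.37).
Solve a·Δx + b·Δy = Δh: det = 55·395 − (-105)·(-25) = 19100.
∂h/∂x = [(+0.05)·395 − (-0.37)·(-25)] / 19100 = +0.0005497
∂h/∂y = [55·(-0.37) − (-105)·(+0.05)] / 19100 = -0.0007906
|∇h| = √(0.0005497² + -0.0007906²) = 0.0009629
Seepage velocity v = K·i/n = 0.44 × 0.0009629 / 0.38 = 0.001115 m/day = 0.4073 m/yr.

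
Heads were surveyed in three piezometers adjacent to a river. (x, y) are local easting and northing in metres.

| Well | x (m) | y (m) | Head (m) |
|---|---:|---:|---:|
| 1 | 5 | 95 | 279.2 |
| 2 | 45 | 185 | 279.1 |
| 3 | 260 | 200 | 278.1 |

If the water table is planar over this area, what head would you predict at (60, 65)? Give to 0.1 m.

278.9 m

Taking 1 as reference: 2−1 = (40, 90, -0.1); 3−1 = (255, 105, -1.1).
Solve a·Δx + b·Δy = Δh: det = 40·105 − 255·90 = -18750.
∂h/∂x = [(-0.1)·105 − (-1.1)·90] / -18750 = -0.004720
∂h/∂y = [40·(-1.1) − 255·(-0.1)] / -18750 = +0.0009867
h(60, 65) = 279.2 + (-0.004720)·(55) + (+0.0009867)·(-30) = 279.2 -0.260 -0.030 = 278.911 m.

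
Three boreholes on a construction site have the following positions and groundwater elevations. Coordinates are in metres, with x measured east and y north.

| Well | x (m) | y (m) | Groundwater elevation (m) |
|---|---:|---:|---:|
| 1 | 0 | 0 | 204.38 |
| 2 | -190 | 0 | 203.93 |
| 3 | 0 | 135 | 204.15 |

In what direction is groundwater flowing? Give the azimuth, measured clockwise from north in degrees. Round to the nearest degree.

∂h/∂x = (203.93 − 204.38) / (-190 − 0) = +0.002368
∂h/∂y = (204.15 − 204.38) / (135 − 0) = -0.001704
Flow direction (−∇h) has components (-0.002368 E, +0.001704 N).
Azimuth = atan2(E, N) = atan2(-0.002368, +0.001704) = 305.7° ≈ 306°.

306°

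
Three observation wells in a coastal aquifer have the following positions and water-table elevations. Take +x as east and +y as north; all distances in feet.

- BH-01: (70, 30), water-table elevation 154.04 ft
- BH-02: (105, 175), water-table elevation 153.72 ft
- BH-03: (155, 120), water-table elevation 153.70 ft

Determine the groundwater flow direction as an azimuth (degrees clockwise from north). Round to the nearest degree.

With h = a·x + b·y + c and BH-01 as origin, the differences give:
  35·a + 145·b = -0.32
  85·a + 90·b = -0.34
Eliminate b (×90 and ×145, subtract): -9175·a = 20.500 → a = ∂h/∂x = -0.002234
Back-substitute: b = ∂h/∂y = -0.001668.
Flow direction (−∇h) has components (+0.002234 E, +0.001668 N).
Azimuth = atan2(E, N) = atan2(+0.002234, +0.001668) = 53.3° ≈ 053°.

053°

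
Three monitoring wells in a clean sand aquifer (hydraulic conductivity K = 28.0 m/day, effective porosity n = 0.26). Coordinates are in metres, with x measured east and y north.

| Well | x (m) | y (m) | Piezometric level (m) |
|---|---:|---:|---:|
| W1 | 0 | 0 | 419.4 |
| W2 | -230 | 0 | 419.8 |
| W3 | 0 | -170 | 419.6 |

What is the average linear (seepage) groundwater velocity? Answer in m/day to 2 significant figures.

0.23 m/day

∂h/∂x = (419.8 − 419.4) / (-230 − 0) = -0.001739
∂h/∂y = (419.6 − 419.4) / (-170 − 0) = -0.001176
|∇h| = √(-0.001739² + -0.001176²) = 0.002099
Seepage velocity v = K·i/n = 28.0 × 0.002099 / 0.26 = 0.226 m/day.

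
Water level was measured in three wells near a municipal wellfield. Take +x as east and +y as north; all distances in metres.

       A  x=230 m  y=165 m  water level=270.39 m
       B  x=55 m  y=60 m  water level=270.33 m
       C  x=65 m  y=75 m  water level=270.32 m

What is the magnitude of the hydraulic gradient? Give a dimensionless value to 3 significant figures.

With h = a·x + b·y + c and A as origin, the differences give:
  (-175)·a + (-105)·b = -0.06
  (-165)·a + (-90)·b = -0.07
Eliminate b (×(-90) and ×(-105), subtract): -1575·a = -1.950 → a = ∂h/∂x = +0.001238
Back-substitute: b = ∂h/∂y = -0.001492.
|∇h| = √(0.001238² + -0.001492²) = 0.001939

0.00194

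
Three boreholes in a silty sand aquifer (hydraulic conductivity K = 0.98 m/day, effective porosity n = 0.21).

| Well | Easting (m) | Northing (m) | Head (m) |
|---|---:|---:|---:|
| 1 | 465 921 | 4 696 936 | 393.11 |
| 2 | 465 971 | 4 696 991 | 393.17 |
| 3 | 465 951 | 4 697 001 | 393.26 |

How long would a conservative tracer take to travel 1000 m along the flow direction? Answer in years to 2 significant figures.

With h = a·x + b·y + c and 1 as origin, the differences give:
  50·a + 55·b = +0.06
  30·a + 65·b = +0.15
Eliminate b (×65 and ×55, subtract): 1600·a = -4.350 → a = ∂h/∂x = -0.002719
Back-substitute: b = ∂h/∂y = +0.003562.
|∇h| = √(-0.002719² + 0.003562²) = 0.004481
Seepage velocity v = K·i/n = 0.98 × 0.004481 / 0.21 = 0.02091 m/day.
t = 1000 / 0.02091 = 4.782e+04 days = 131 years.

130 years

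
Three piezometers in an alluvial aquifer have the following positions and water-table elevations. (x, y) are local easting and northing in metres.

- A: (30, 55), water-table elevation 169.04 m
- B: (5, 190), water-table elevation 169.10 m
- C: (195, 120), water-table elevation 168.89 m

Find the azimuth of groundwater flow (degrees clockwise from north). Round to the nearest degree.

104°

Taking A as reference: B−A = (-25, 135, +0.06); C−A = (165, 65, -0.15).
Solve a·Δx + b·Δy = Δh: det = (-25)·65 − 165·135 = -23900.
∂h/∂x = [(+0.06)·65 − (-0.15)·135] / -23900 = -0.001010
∂h/∂y = [(-25)·(-0.15) − 165·(+0.06)] / -23900 = +0.0002573
Flow direction (−∇h) has components (+0.001010 E, -0.0002573 N).
Azimuth = atan2(E, N) = atan2(+0.001010, -0.0002573) = 104.3° ≈ 104°.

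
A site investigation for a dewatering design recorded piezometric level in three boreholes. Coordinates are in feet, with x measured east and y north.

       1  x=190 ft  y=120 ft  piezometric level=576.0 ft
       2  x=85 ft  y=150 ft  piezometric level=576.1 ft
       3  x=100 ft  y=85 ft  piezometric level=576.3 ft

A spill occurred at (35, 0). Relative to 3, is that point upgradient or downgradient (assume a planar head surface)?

Three-point gradient (reference 1): Δ to 2 = (-105, 30, +0.1), Δ to 3 = (-90, -35, +0.3).
∂h/∂x = -0.001961, ∂h/∂y = -0.003529 (det = 6375).
Head at (35, 0) = 576.0 + (-0.001961)·(-155) + (-0.003529)·(-120) = 576.73 ft.
That is higher than the 576.3 ft at 3, so the point is upgradient.

upgradient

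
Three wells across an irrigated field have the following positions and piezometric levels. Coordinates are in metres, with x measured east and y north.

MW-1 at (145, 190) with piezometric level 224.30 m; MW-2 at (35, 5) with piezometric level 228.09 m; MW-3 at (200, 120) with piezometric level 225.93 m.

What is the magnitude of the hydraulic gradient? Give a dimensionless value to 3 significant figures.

With h = a·x + b·y + c and MW-1 as origin, the differences give:
  (-110)·a + (-185)·b = +3.79
  55·a + (-70)·b = +1.63
Eliminate b (×(-70) and ×(-185), subtract): 17875·a = 36.250 → a = ∂h/∂x = +0.002028
Back-substitute: b = ∂h/∂y = -0.02169.
|∇h| = √(0.002028² + -0.02169²) = 0.02178

0.0218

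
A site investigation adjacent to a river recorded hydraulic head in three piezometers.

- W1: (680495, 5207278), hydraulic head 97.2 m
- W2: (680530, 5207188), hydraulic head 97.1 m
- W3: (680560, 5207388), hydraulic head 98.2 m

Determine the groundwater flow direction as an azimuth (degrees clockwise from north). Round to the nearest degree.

242°

Taking W1 as reference: W2−W1 = (35, -90, -0.1); W3−W1 = (65, 110, +1.0).
Solve a·Δx + b·Δy = Δh: det = 35·110 − 65·(-90) = 9700.
∂h/∂x = [(-0.1)·110 − (+1.0)·(-90)] / 9700 = +0.008144
∂h/∂y = [35·(+1.0) − 65·(-0.1)] / 9700 = +0.004278
Flow direction (−∇h) has components (-0.008144 E, -0.004278 N).
Azimuth = atan2(E, N) = atan2(-0.008144, -0.004278) = 242.3° ≈ 242°.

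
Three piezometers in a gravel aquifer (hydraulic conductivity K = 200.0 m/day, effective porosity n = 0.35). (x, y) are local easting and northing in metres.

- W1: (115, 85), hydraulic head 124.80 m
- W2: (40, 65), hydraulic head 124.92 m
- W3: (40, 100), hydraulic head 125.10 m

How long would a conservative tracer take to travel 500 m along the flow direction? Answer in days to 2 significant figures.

150 days

Taking W1 as reference: W2−W1 = (-75, -20, +0.12); W3−W1 = (-75, 15, +0.30).
Solve a·Δx + b·Δy = Δh: det = (-75)·15 − (-75)·(-20) = -2625.
∂h/∂x = [(+0.12)·15 − (+0.30)·(-20)] / -2625 = -0.002971
∂h/∂y = [(-75)·(+0.30) − (-75)·(+0.12)] / -2625 = +0.005143
|∇h| = √(-0.002971² + 0.005143²) = 0.005939
Seepage velocity v = K·i/n = 200.0 × 0.005939 / 0.35 = 3.394 m/day.
t = 500 / 3.394 = 147.3 days.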